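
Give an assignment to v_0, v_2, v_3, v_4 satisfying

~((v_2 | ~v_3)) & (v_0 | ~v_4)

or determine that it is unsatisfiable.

v_0=F, v_2=F, v_3=T, v_4=F

  ~((v_2 | ~v_3)) = True
    v_2 | ~v_3 = False
      ~v_3 = False
  v_0 | ~v_4 = True
    ~v_4 = True
Both conjuncts True, so the formula holds.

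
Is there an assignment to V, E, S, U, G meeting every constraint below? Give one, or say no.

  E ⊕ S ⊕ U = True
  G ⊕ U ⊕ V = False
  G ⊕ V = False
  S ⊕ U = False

V=F; E=T; S=F; U=F; G=F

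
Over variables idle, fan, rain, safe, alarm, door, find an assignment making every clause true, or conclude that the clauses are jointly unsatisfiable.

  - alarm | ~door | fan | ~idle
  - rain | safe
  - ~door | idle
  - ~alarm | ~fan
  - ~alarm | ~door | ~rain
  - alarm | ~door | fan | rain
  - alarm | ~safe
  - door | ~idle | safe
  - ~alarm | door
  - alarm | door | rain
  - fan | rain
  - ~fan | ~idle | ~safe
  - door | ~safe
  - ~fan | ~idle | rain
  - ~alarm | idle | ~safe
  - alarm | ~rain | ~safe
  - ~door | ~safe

Set idle = False.
  then (~door | idle) forces door = False.
  then (~alarm | door) forces alarm = False.
  then (alarm | door | rain) forces rain = True.
  then (door | ~safe) forces safe = False.
Set fan = True.
All clauses satisfied.

idle=F, fan=T, rain=T, safe=F, alarm=F, door=F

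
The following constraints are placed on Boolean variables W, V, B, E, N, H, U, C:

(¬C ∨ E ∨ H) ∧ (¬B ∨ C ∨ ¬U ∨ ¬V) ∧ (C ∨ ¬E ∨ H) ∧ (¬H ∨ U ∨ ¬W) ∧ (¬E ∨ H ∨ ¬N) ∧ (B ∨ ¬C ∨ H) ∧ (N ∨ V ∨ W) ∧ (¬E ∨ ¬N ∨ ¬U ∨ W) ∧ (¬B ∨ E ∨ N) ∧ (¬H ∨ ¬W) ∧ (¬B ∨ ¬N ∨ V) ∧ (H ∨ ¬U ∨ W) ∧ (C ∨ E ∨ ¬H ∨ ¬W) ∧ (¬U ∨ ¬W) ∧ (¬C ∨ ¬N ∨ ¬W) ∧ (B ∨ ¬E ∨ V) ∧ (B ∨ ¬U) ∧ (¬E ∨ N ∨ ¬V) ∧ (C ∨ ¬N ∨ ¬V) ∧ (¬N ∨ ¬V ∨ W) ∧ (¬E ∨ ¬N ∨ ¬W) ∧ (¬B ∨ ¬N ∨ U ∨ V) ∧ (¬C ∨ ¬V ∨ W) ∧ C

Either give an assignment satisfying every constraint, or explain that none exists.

Unit clause (C) forces C = True.
Set W = True.
  then (¬H ∨ ¬W) forces H = False.
  then (¬U ∨ ¬W) forces U = False.
  then (¬C ∨ ¬N ∨ ¬W) forces N = False.
  then (¬C ∨ E ∨ H) forces E = True.
  then (B ∨ ¬C ∨ H) forces B = True.
  then (¬E ∨ N ∨ ¬V) forces V = False.
All clauses satisfied.

W = True, V = False, B = True, E = True, N = False, H = False, U = False, C = True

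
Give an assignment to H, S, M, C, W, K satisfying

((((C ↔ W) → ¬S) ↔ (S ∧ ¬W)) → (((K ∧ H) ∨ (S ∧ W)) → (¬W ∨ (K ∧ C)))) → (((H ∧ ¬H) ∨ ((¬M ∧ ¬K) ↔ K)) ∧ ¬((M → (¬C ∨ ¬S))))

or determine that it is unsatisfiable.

H=F, S=T, M=T, C=T, W=T, K=F

  ((((C ↔ W) → ¬S) ↔ (S ∧ ¬W)) → (((K ∧ H) ∨ (S ∧ W)) → (¬W ∨ (K ∧ C)))) → (((H ∧ ¬H) ∨ ((¬M ∧ ¬K) ↔ K)) ∧ ¬((M → (¬C ∨ ¬S)))) = True
    (((C ↔ W) → ¬S) ↔ (S ∧ ¬W)) → (((K ∧ H) ∨ (S ∧ W)) → (¬W ∨ (K ∧ C))) = False
      ((C ↔ W) → ¬S) ↔ (S ∧ ¬W) = True
        (C ↔ W) → ¬S = False
          C ↔ W = True
          ¬S = False
        S ∧ ¬W = False
          ¬W = False
      ((K ∧ H) ∨ (S ∧ W)) → (¬W ∨ (K ∧ C)) = False
        (K ∧ H) ∨ (S ∧ W) = True
          K ∧ H = False
          S ∧ W = True
        ¬W ∨ (K ∧ C) = False
          ¬W = False
          K ∧ C = False
    ((H ∧ ¬H) ∨ ((¬M ∧ ¬K) ↔ K)) ∧ ¬((M → (¬C ∨ ¬S))) = True
      (H ∧ ¬H) ∨ ((¬M ∧ ¬K) ↔ K) = True
        H ∧ ¬H = False
          ¬H = True
        (¬M ∧ ¬K) ↔ K = True
          ¬M ∧ ¬K = False
            ¬M = False
            ¬K = True
      ¬((M → (¬C ∨ ¬S))) = True
        M → (¬C ∨ ¬S) = False
          ¬C ∨ ¬S = False
            ¬C = False
            ¬S = False
The formula evaluates to True.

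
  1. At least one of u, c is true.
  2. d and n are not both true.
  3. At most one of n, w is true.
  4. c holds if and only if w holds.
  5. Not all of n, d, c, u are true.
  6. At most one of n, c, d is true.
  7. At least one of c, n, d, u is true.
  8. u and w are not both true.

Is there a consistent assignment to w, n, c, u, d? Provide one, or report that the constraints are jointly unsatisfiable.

w = False, n = True, c = False, u = True, d = False

  (1) {u, c}: 1 true — at least one ✓
  (2) d=F, n=T — not both ✓
  (3) {n, w}: 1 true — at most one ✓
  (4) c=F, w=F — same ✓
  (5) {n, d, c, u}: 2/4 true — not all ✓
  (6) {n, c, d}: 1 true — at most one ✓
  (7) {c, n, d, u}: 2 true — at least one ✓
  (8) u=T, w=F — not both ✓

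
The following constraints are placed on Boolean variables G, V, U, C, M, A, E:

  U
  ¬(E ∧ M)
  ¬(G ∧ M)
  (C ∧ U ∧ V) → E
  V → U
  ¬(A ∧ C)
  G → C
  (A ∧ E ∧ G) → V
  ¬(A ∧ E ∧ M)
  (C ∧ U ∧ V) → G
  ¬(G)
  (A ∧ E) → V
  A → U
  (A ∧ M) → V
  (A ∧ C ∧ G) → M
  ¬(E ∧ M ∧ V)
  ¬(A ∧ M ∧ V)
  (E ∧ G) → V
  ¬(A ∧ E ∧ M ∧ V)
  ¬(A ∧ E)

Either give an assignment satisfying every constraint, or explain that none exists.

Unit clause (¬G) forces G = False.
Unit clause (U) forces U = True.
Set V = False.
Set C = False.
Set M = True.
  then (¬E ∨ ¬M) forces E = False.
  then (¬A ∨ ¬M ∨ V) forces A = False.
All clauses satisfied.

G: False, V: False, U: True, C: False, M: True, A: False, E: False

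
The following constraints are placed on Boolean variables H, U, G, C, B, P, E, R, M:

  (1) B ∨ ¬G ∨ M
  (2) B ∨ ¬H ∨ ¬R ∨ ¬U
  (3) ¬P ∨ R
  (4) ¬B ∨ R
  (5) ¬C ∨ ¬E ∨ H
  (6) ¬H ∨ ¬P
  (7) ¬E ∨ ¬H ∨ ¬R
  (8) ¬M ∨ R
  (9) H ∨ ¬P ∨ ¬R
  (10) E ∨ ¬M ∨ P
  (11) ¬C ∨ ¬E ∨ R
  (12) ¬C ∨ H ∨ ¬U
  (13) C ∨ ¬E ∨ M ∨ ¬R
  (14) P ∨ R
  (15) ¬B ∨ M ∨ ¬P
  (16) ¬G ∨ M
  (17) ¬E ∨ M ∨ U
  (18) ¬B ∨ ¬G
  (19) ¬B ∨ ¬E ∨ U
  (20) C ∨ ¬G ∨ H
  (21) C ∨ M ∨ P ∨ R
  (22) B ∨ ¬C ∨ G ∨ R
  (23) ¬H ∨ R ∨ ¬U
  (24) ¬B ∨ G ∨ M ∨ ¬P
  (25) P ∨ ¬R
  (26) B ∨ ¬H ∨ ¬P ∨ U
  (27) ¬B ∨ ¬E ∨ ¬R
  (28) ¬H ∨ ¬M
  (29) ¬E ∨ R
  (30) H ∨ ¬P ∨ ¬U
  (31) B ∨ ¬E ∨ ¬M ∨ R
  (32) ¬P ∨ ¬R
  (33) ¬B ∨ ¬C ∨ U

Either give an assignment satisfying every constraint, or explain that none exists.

Case P = True:
  (¬P ∨ R) forces R = True.
  Clause (¬P ∨ ¬R) is falsified — contradiction.
Case P = False:
  (P ∨ R) forces R = True.
  Clause (P ∨ ¬R) is falsified — contradiction.
Both cases fail, so the formula is unsatisfiable.

Unsatisfiable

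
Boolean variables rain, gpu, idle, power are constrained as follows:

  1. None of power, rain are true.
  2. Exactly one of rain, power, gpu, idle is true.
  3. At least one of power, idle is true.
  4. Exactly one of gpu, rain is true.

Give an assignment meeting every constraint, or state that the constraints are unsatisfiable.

The formula is unsatisfiable.

Case power = True:
  Constraint (1) is violated (power=T) — contradiction.
Case power = False:
  (1) forces rain = False.
  (3) with power=F forces idle = True.
  (2) with idle=T forces gpu = False.
  Constraint (4) is violated (gpu=F, rain=F) — contradiction.
Both cases fail — unsatisfiable.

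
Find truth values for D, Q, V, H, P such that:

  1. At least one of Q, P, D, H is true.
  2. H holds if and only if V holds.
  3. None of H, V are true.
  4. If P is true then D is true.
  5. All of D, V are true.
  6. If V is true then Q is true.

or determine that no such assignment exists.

No satisfying assignment exists.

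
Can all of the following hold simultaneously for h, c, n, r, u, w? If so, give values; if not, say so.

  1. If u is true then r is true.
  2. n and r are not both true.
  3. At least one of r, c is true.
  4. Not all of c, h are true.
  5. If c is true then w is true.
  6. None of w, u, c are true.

h = True, c = False, n = False, r = True, u = False, w = False

  (1) u=F ⇒ r: vacuous ✓
  (2) n=F, r=T — not both ✓
  (3) {r, c}: 1 true — at least one ✓
  (4) {c, h}: 1/2 true — not all ✓
  (5) c=F ⇒ w: vacuous ✓
  (6) {w, u, c}: 0 true — none ✓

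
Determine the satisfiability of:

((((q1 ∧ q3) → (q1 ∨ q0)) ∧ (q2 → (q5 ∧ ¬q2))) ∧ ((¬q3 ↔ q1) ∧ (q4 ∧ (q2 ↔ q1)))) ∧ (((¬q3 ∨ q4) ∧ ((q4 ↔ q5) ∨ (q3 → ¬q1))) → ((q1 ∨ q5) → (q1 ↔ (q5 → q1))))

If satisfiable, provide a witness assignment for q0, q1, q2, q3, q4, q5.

q0=F, q1=F, q2=F, q3=T, q4=T, q5=F

  (((q1 ∧ q3) → (q1 ∨ q0)) ∧ (q2 → (q5 ∧ ¬q2))) ∧ ((¬q3 ↔ q1) ∧ (q4 ∧ (q2 ↔ q1))) = True
    ((q1 ∧ q3) → (q1 ∨ q0)) ∧ (q2 → (q5 ∧ ¬q2)) = True
      (q1 ∧ q3) → (q1 ∨ q0) = True
        q1 ∧ q3 = False
        q1 ∨ q0 = False
      q2 → (q5 ∧ ¬q2) = True
        q5 ∧ ¬q2 = False
          ¬q2 = True
    (¬q3 ↔ q1) ∧ (q4 ∧ (q2 ↔ q1)) = True
      ¬q3 ↔ q1 = True
        ¬q3 = False
      q4 ∧ (q2 ↔ q1) = True
        q2 ↔ q1 = True
  ((¬q3 ∨ q4) ∧ ((q4 ↔ q5) ∨ (q3 → ¬q1))) → ((q1 ∨ q5) → (q1 ↔ (q5 → q1))) = True
    (¬q3 ∨ q4) ∧ ((q4 ↔ q5) ∨ (q3 → ¬q1)) = True
      ¬q3 ∨ q4 = True
        ¬q3 = False
      (q4 ↔ q5) ∨ (q3 → ¬q1) = True
        q4 ↔ q5 = False
        q3 → ¬q1 = True
          ¬q1 = True
    (q1 ∨ q5) → (q1 ↔ (q5 → q1)) = True
      q1 ∨ q5 = False
      q1 ↔ (q5 → q1) = False
        q5 → q1 = True
Both conjuncts True, so the formula holds.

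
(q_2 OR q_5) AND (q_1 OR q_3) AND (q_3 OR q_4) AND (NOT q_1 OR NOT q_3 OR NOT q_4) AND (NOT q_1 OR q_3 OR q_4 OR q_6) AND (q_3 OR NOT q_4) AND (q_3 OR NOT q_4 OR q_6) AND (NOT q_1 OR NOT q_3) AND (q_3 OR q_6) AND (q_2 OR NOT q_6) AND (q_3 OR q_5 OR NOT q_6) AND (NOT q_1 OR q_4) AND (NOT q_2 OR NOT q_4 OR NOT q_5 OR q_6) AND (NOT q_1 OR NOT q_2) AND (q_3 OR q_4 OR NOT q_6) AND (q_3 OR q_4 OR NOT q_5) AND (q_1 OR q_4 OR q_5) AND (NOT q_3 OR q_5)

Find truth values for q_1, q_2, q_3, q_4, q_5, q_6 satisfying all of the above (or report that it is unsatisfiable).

Set q_1 = False.
  then (q_1 OR q_3) forces q_3 = True.
  then (NOT q_3 OR q_5) forces q_5 = True.
Set q_2 = True.
Set q_4 = True.
  then (NOT q_2 OR NOT q_4 OR NOT q_5 OR q_6) forces q_6 = True.
All clauses satisfied.

q_1 = False, q_2 = True, q_3 = True, q_4 = True, q_5 = True, q_6 = True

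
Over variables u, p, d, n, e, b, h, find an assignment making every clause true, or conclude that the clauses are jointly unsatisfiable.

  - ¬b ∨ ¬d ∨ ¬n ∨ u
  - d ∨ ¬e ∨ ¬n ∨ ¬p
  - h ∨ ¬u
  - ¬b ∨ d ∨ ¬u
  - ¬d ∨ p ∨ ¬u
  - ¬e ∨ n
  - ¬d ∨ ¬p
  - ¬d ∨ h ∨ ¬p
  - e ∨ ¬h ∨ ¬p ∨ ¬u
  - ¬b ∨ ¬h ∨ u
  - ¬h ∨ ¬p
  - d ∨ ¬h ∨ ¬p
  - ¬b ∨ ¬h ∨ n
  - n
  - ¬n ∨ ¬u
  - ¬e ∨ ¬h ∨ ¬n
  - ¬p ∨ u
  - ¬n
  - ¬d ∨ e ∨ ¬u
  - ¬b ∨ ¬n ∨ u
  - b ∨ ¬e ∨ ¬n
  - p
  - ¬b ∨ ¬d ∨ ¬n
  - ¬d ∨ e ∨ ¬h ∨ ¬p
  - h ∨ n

Unsatisfiable — no assignment works.

Case n = True:
  Clause (¬n) is falsified — contradiction.
Case n = False:
  Clause (n) is falsified — contradiction.
Both cases fail, so the formula is unsatisfiable.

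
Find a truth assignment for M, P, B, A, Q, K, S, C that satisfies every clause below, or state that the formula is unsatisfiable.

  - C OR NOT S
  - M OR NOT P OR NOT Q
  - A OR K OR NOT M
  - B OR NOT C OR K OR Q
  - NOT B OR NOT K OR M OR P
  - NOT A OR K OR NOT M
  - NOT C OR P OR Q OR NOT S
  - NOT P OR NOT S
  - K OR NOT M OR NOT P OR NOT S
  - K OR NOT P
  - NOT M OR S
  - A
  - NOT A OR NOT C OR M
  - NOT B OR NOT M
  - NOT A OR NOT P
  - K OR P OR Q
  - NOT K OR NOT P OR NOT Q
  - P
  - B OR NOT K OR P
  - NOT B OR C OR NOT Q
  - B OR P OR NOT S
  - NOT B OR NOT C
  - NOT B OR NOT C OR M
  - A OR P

UNSATISFIABLE

Case A = True:
  (NOT A OR NOT P) forces P = False.
  Clause (P) is falsified — contradiction.
Case A = False:
  Clause (A) is falsified — contradiction.
Both cases fail, so the formula is unsatisfiable.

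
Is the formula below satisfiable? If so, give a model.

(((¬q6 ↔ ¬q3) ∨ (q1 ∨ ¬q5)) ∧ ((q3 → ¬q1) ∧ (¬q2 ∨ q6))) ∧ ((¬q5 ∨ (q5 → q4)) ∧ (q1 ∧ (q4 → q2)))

q1 = True; q2 = True; q3 = False; q4 = True; q5 = False; q6 = True

  ((¬q6 ↔ ¬q3) ∨ (q1 ∨ ¬q5)) ∧ ((q3 → ¬q1) ∧ (¬q2 ∨ q6)) = True
    (¬q6 ↔ ¬q3) ∨ (q1 ∨ ¬q5) = True
      ¬q6 ↔ ¬q3 = False
        ¬q6 = False
        ¬q3 = True
      q1 ∨ ¬q5 = True
        ¬q5 = True
    (q3 → ¬q1) ∧ (¬q2 ∨ q6) = True
      q3 → ¬q1 = True
        ¬q1 = False
      ¬q2 ∨ q6 = True
        ¬q2 = False
  (¬q5 ∨ (q5 → q4)) ∧ (q1 ∧ (q4 → q2)) = True
    ¬q5 ∨ (q5 → q4) = True
      ¬q5 = True
      q5 → q4 = True
    q1 ∧ (q4 → q2) = True
      q4 → q2 = True
Both conjuncts True, so the formula holds.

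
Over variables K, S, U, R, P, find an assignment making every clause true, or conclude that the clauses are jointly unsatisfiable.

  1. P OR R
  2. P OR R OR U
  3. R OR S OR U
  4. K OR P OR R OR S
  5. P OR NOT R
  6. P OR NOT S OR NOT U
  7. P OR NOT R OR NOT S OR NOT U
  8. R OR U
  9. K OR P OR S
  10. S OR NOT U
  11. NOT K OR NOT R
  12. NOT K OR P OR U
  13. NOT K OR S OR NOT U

K=F, S=T, U=T, R=F, P=T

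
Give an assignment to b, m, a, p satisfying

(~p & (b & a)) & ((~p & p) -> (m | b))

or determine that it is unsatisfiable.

b=T, m=F, a=T, p=F

  ~p & (b & a) = True
    ~p = True
    b & a = True
  (~p & p) -> (m | b) = True
    ~p & p = False
      ~p = True
    m | b = True
Both conjuncts True, so the formula holds.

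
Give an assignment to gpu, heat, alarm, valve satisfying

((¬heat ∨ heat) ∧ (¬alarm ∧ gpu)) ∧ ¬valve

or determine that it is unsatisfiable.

gpu: True, heat: True, alarm: False, valve: False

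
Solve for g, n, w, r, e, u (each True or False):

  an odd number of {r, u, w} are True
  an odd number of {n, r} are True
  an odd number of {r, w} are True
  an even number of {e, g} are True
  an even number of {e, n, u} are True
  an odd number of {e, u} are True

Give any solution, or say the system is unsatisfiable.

g = True, n = True, w = True, r = False, e = True, u = False

{r, u, w}: 1 true → odd ✓
{n, r}: 1 true → odd ✓
{r, w}: 1 true → odd ✓
{e, g}: 2 true → even ✓
{e, n, u}: 2 true → even ✓
{e, u}: 1 true → odd ✓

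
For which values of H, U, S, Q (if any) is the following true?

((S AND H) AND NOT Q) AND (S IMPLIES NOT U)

H = True, U = False, S = True, Q = False

  (S AND H) AND NOT Q = True
    S AND H = True
    NOT Q = True
  S IMPLIES NOT U = True
    NOT U = True
Both conjuncts True, so the formula holds.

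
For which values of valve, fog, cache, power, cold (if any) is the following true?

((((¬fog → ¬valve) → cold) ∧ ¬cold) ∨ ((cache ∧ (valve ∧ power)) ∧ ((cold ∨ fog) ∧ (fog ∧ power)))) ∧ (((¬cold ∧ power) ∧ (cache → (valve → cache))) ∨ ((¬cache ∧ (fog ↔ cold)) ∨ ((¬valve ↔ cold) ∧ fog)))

valve = True; fog = False; cache = False; power = False; cold = False

  (((¬fog → ¬valve) → cold) ∧ ¬cold) ∨ ((cache ∧ (valve ∧ power)) ∧ ((cold ∨ fog) ∧ (fog ∧ power))) = True
    ((¬fog → ¬valve) → cold) ∧ ¬cold = True
      (¬fog → ¬valve) → cold = True
        ¬fog → ¬valve = False
          ¬fog = True
          ¬valve = False
      ¬cold = True
    (cache ∧ (valve ∧ power)) ∧ ((cold ∨ fog) ∧ (fog ∧ power)) = False
      cache ∧ (valve ∧ power) = False
        valve ∧ power = False
      (cold ∨ fog) ∧ (fog ∧ power) = False
        cold ∨ fog = False
        fog ∧ power = False
  ((¬cold ∧ power) ∧ (cache → (valve → cache))) ∨ ((¬cache ∧ (fog ↔ cold)) ∨ ((¬valve ↔ cold) ∧ fog)) = True
    (¬cold ∧ power) ∧ (cache → (valve → cache)) = False
      ¬cold ∧ power = False
        ¬cold = True
      cache → (valve → cache) = True
        valve → cache = False
    (¬cache ∧ (fog ↔ cold)) ∨ ((¬valve ↔ cold) ∧ fog) = True
      ¬cache ∧ (fog ↔ cold) = True
        ¬cache = True
        fog ↔ cold = True
      (¬valve ↔ cold) ∧ fog = False
        ¬valve ↔ cold = True
          ¬valve = False
Both conjuncts True, so the formula holds.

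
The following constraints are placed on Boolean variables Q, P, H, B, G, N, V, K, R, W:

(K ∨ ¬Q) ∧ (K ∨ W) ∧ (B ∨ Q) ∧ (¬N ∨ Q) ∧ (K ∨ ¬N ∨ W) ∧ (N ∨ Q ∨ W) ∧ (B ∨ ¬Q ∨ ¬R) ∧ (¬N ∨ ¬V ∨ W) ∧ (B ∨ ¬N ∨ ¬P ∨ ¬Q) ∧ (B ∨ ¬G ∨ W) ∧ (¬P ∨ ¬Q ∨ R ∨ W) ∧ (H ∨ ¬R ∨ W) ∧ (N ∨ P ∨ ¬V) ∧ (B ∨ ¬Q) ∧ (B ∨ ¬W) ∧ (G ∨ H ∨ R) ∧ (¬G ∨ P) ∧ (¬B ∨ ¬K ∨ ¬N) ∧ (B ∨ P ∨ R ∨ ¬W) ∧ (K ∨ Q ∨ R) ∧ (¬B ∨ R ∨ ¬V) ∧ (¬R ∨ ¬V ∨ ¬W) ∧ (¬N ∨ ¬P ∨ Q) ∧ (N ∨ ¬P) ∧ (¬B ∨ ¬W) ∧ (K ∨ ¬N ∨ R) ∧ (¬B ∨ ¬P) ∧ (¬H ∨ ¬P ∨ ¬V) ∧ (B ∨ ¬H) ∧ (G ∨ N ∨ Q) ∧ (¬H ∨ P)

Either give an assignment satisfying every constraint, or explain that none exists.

Case P = True:
  (N ∨ ¬P) forces N = True.
  (¬N ∨ Q) forces Q = True.
  (K ∨ ¬Q) forces K = True.
  (B ∨ ¬N ∨ ¬P ∨ ¬Q) forces B = True.
  Clause (¬B ∨ ¬K ∨ ¬N) is falsified — contradiction.
Case P = False:
  (¬G ∨ P) forces G = False.
  (¬H ∨ P) forces H = False.
  (G ∨ H ∨ R) forces R = True.
  (H ∨ ¬R ∨ W) forces W = True.
  (B ∨ ¬W) forces B = True.
  Clause (¬B ∨ ¬W) is falsified — contradiction.
Both cases fail, so the formula is unsatisfiable.

No satisfying assignment exists.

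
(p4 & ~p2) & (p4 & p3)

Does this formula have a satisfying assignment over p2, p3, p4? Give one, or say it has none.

p2: False, p3: True, p4: True

  p4 & ~p2 = True
    ~p2 = True
  p4 & p3 = True
Both conjuncts True, so the formula holds.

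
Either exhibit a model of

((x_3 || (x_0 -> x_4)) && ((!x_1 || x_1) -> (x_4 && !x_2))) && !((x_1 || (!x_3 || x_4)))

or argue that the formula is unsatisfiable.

Case x_3 = True: the formula simplifies to ((!x_1 || x_1) -> (x_4 && !x_2)) && !((x_1 || x_4)).
  x_1 = True: the conjunct !((x_1 || x_4)) becomes !((True || x_4)) = False.
  x_1 = False: simplifies to (x_4 && !x_2) && !x_4.
    x_4 = True: the conjunct !x_4 is False.
    x_4 = False: the conjunct x_4 is False.
Case x_3 = False: the conjunct !((x_1 || (!x_3 || x_4))) becomes !((x_1 || True)) = False.
Both cases fail — unsatisfiable.

No satisfying assignment exists.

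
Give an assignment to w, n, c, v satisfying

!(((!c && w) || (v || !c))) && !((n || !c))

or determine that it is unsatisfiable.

w = False, n = False, c = True, v = False

  !(((!c && w) || (v || !c))) = True
    (!c && w) || (v || !c) = False
      !c && w = False
        !c = False
      v || !c = False
        !c = False
  !((n || !c)) = True
    n || !c = False
      !c = False
Both conjuncts True, so the formula holds.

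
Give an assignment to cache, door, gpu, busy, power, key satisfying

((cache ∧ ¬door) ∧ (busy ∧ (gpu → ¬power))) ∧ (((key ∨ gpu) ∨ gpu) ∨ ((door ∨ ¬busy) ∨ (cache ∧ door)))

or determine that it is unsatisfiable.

cache=T, door=F, gpu=T, busy=T, power=F, key=F

  (cache ∧ ¬door) ∧ (busy ∧ (gpu → ¬power)) = True
    cache ∧ ¬door = True
      ¬door = True
    busy ∧ (gpu → ¬power) = True
      gpu → ¬power = True
        ¬power = True
  ((key ∨ gpu) ∨ gpu) ∨ ((door ∨ ¬busy) ∨ (cache ∧ door)) = True
    (key ∨ gpu) ∨ gpu = True
      key ∨ gpu = True
    (door ∨ ¬busy) ∨ (cache ∧ door) = False
      door ∨ ¬busy = False
        ¬busy = False
      cache ∧ door = False
Both conjuncts True, so the formula holds.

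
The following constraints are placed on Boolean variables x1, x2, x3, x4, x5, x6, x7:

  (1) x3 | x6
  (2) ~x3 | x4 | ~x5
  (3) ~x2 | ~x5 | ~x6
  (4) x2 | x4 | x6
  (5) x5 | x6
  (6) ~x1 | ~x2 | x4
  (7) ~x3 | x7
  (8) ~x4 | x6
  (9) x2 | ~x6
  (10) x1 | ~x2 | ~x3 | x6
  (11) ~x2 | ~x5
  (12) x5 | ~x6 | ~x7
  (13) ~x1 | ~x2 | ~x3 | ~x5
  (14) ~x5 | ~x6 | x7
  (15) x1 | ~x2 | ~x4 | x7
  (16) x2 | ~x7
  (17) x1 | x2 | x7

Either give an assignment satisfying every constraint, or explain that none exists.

Set x1 = False.
Try x2 = False:
  (x2 | ~x6) forces x6 = False.
  (x3 | x6) forces x3 = True.
  (x2 | x4 | x6) forces x4 = True.
  clause (~x4 | x6) is falsified — backtrack.
So x2 = True.
  then (~x2 | ~x5) forces x5 = False.
  then (x5 | x6) forces x6 = True.
  then (x5 | ~x6 | ~x7) forces x7 = False.
  then (x1 | ~x2 | ~x4 | x7) forces x4 = False.
  then (~x3 | x7) forces x3 = False.
All clauses satisfied.

x1=F, x2=T, x3=F, x4=F, x5=F, x6=T, x7=F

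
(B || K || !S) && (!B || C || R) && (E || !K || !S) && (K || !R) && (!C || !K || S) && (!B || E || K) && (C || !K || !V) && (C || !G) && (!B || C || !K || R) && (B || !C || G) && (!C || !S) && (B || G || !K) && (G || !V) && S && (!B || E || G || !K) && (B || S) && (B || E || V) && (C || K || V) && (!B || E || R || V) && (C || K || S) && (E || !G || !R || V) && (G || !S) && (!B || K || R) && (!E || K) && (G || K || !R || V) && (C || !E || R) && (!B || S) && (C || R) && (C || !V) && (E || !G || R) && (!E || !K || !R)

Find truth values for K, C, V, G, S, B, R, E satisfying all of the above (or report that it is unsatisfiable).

UNSATISFIABLE

Case S = True:
  (!C || !S) forces C = False.
  (C || !G) forces G = False.
  Clause (G || !S) is falsified — contradiction.
Case S = False:
  Clause (S) is falsified — contradiction.
Both cases fail, so the formula is unsatisfiable.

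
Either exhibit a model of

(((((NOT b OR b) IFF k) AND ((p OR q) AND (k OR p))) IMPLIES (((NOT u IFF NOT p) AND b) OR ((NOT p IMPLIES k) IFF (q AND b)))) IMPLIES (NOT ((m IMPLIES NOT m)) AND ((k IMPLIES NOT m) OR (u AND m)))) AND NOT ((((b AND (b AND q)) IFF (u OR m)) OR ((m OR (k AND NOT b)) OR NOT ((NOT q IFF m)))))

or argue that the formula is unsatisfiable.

Case m = True: the conjunct NOT ((((b AND (b AND q)) IFF (u OR m)) OR ((m OR (k AND NOT b)) OR NOT ((NOT q IFF m))))) becomes NOT (((b AND (b AND q)) OR True)) = False.
Case m = False: the formula simplifies to NOT (((((NOT b OR b) IFF k) AND ((p OR q) AND (k OR p))) IMPLIES (((NOT u IFF NOT p) AND b) OR ((NOT p IMPLIES k) IFF (q AND b))))) AND NOT ((((b AND (b AND q)) IFF u) OR ((k AND NOT b) OR NOT q))).
  q = True: simplifies to NOT (((((NOT b OR b) IFF k) AND (k OR p)) IMPLIES (((NOT u IFF NOT p) AND b) OR ((NOT p IMPLIES k) IFF b)))) AND NOT ((((b AND b) IFF u) OR (k AND NOT b))).
    b = True: simplifies to NOT (((k AND (k OR p)) IMPLIES ((NOT u IFF NOT p) OR (NOT p IMPLIES k)))) AND NOT u.
      k = True: the conjunct NOT (((k AND (k OR p)) IMPLIES ((NOT u IFF NOT p) OR (NOT p IMPLIES k)))) becomes NOT ((True IMPLIES True)) = False.
      k = False: the conjunct NOT (((k AND (k OR p)) IMPLIES ((NOT u IFF NOT p) OR (NOT p IMPLIES k)))) becomes NOT ((False IMPLIES ((NOT u IFF NOT p) OR p))) = False.
    b = False: simplifies to NOT (((k AND (k OR p)) IMPLIES NOT ((NOT p IMPLIES k)))) AND NOT ((NOT u OR k)).
      k = True: the conjunct NOT ((NOT u OR k)) becomes NOT ((NOT u OR True)) = False.
      k = False: the conjunct NOT (((k AND (k OR p)) IMPLIES NOT ((NOT p IMPLIES k)))) becomes NOT ((False IMPLIES NOT p)) = False.
  q = False: the conjunct NOT ((((b AND (b AND q)) IFF u) OR ((k AND NOT b) OR NOT q))) becomes NOT ((NOT u OR True)) = False.
Both cases fail — unsatisfiable.

Unsatisfiable — no assignment works.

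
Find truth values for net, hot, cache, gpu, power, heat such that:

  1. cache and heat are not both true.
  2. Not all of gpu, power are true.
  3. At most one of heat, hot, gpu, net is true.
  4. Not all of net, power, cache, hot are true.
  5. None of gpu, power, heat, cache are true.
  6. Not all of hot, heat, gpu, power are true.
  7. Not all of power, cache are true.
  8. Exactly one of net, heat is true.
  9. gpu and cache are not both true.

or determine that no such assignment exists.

net: True, hot: False, cache: False, gpu: False, power: False, heat: False

  (1) cache=F, heat=F — not both ✓
  (2) {gpu, power}: 0/2 true — not all ✓
  (3) {heat, hot, gpu, net}: 1 true — at most one ✓
  (4) {net, power, cache, hot}: 1/4 true — not all ✓
  (5) {gpu, power, heat, cache}: 0 true — none ✓
  (6) {hot, heat, gpu, power}: 0/4 true — not all ✓
  (7) {power, cache}: 0/2 true — not all ✓
  (8) {net, heat}: 1 true — exactly one ✓
  (9) gpu=F, cache=F — not both ✓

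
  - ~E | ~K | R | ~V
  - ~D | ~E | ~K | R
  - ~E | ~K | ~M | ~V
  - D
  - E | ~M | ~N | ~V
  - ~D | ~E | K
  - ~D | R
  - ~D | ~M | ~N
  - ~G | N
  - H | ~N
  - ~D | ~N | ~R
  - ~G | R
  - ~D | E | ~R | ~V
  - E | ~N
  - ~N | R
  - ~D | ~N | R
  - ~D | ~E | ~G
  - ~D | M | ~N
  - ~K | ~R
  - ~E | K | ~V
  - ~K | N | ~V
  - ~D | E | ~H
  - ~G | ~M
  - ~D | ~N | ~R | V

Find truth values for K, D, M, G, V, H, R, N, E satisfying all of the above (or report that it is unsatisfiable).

K: False, D: True, M: False, G: False, V: False, H: False, R: True, N: False, E: False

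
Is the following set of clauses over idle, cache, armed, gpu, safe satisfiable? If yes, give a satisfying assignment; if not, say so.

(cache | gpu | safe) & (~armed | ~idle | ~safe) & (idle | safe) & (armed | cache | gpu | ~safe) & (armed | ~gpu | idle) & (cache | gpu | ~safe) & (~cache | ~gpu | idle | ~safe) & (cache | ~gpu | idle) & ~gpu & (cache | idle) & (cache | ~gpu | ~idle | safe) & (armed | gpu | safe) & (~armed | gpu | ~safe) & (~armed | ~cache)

idle = False, cache = True, armed = False, gpu = False, safe = True

Unit clause (~gpu) forces gpu = False.
Set idle = False.
  then (idle | safe) forces safe = True.
  then (cache | gpu | ~safe) forces cache = True.
  then (~armed | gpu | ~safe) forces armed = False.
All clauses satisfied.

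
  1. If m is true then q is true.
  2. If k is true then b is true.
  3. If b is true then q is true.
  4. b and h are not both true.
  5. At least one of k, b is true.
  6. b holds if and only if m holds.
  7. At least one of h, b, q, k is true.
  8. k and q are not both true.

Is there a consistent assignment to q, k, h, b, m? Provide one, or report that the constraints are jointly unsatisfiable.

q = True; k = False; h = False; b = True; m = True

  (1) m=T ⇒ q: T ✓
  (2) k=F ⇒ b: vacuous ✓
  (3) b=T ⇒ q: T ✓
  (4) b=T, h=F — not both ✓
  (5) {k, b}: 1 true — at least one ✓
  (6) b=T, m=T — same ✓
  (7) {h, b, q, k}: 2 true — at least one ✓
  (8) k=F, q=T — not both ✓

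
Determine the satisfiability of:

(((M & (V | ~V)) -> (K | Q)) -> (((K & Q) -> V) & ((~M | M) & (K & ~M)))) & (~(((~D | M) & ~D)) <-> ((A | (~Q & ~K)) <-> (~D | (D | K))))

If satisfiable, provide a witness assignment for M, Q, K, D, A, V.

M=F; Q=F; K=T; D=F; A=F; V=F

  ((M & (V | ~V)) -> (K | Q)) -> (((K & Q) -> V) & ((~M | M) & (K & ~M))) = True
    (M & (V | ~V)) -> (K | Q) = True
      M & (V | ~V) = False
        V | ~V = True
          ~V = True
      K | Q = True
    ((K & Q) -> V) & ((~M | M) & (K & ~M)) = True
      (K & Q) -> V = True
        K & Q = False
      (~M | M) & (K & ~M) = True
        ~M | M = True
          ~M = True
        K & ~M = True
          ~M = True
  ~(((~D | M) & ~D)) <-> ((A | (~Q & ~K)) <-> (~D | (D | K))) = True
    ~(((~D | M) & ~D)) = False
      (~D | M) & ~D = True
        ~D | M = True
          ~D = True
        ~D = True
    (A | (~Q & ~K)) <-> (~D | (D | K)) = False
      A | (~Q & ~K) = False
        ~Q & ~K = False
          ~Q = True
          ~K = False
      ~D | (D | K) = True
        ~D = True
        D | K = True
Both conjuncts True, so the formula holds.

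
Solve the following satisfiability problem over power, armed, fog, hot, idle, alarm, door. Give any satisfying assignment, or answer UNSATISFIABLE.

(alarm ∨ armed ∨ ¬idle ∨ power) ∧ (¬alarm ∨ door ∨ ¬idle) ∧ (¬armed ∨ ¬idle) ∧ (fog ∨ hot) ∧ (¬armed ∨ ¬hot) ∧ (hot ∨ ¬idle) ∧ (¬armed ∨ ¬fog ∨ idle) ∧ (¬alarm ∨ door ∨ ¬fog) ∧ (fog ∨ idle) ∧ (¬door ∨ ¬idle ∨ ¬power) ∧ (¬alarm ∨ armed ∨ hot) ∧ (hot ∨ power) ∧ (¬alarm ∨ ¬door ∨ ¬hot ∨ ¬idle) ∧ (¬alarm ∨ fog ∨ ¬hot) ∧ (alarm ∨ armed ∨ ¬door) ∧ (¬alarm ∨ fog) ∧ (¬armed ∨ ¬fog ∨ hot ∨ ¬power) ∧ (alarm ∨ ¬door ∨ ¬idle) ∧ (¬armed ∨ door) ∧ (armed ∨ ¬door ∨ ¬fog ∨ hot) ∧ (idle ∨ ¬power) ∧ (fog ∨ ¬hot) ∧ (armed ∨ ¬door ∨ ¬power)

power: False, armed: False, fog: True, hot: True, idle: False, alarm: True, door: True

Set power = False.
  then (hot ∨ power) forces hot = True.
  then (fog ∨ ¬hot) forces fog = True.
  then (¬armed ∨ ¬hot) forces armed = False.
Try idle = True:
  (alarm ∨ armed ∨ ¬idle ∨ power) forces alarm = True.
  (¬alarm ∨ door ∨ ¬idle) forces door = True.
  clause (¬alarm ∨ ¬door ∨ ¬hot ∨ ¬idle) is falsified — backtrack.
So idle = False.
Set alarm = True.
  then (¬alarm ∨ door ∨ ¬fog) forces door = True.
All clauses satisfied.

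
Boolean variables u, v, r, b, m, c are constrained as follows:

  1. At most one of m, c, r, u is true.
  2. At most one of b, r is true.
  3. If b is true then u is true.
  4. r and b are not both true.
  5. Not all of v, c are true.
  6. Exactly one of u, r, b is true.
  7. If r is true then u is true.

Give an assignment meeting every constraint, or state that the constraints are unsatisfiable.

u=T, v=F, r=F, b=F, m=F, c=F

  (1) {m, c, r, u}: 1 true — at most one ✓
  (2) {b, r}: 0 true — at most one ✓
  (3) b=F ⇒ u: vacuous ✓
  (4) r=F, b=F — not both ✓
  (5) {v, c}: 0/2 true — not all ✓
  (6) {u, r, b}: 1 true — exactly one ✓
  (7) r=F ⇒ u: vacuous ✓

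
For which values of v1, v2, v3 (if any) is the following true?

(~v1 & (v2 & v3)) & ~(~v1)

Case v1 = True: the conjunct ~v1 is False.
Case v1 = False: the conjunct ~(~v1) becomes ~(~False) = False.
Both cases fail — unsatisfiable.

UNSATISFIABLE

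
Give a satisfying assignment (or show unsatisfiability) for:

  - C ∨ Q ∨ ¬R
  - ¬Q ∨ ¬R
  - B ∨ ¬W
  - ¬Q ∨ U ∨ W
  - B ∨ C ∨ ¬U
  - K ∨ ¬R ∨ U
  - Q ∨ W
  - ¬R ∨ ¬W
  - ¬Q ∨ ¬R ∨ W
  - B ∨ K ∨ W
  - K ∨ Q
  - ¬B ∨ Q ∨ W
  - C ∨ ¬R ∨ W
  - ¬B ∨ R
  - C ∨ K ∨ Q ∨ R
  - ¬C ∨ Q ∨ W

Set W = False.
  then (Q ∨ W) forces Q = True.
  then (¬Q ∨ ¬R ∨ W) forces R = False.
  then (¬B ∨ R) forces B = False.
  then (¬Q ∨ U ∨ W) forces U = True.
  then (B ∨ C ∨ ¬U) forces C = True.
  then (B ∨ K ∨ W) forces K = True.
All clauses satisfied.

W: False, Q: True, B: False, R: False, K: True, U: True, C: True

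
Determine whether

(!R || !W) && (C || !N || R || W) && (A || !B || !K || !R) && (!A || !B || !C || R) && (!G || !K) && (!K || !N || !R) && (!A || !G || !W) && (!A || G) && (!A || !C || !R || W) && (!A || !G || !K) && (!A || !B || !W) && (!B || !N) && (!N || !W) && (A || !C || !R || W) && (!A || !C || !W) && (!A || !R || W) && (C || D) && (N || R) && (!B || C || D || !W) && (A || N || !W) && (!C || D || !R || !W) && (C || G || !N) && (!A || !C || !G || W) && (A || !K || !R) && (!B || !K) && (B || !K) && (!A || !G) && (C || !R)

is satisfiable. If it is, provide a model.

C: True, B: False, W: False, G: True, D: False, A: False, N: True, K: False, R: False

Try C = False:
  (C || D) forces D = True.
  (C || !R) forces R = False.
  (N || R) forces N = True.
  (C || !N || R || W) forces W = True.
  clause (!N || !W) is falsified — backtrack.
So C = True.
Set B = False.
  then (B || !K) forces K = False.
Try W = True:
  (!R || !W) forces R = False.
  (!N || !W) forces N = False.
  clause (N || R) is falsified — backtrack.
So W = False.
Set G = True.
  then (!A || !C || !G || W) forces A = False.
  then (A || !C || !R || W) forces R = False.
  then (N || R) forces N = True.
Set D = False.
All clauses satisfied.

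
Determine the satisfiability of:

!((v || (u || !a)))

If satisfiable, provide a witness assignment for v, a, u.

v = False, a = True, u = False

  !((v || (u || !a))) = True
    v || (u || !a) = False
      u || !a = False
        !a = False
The formula evaluates to True.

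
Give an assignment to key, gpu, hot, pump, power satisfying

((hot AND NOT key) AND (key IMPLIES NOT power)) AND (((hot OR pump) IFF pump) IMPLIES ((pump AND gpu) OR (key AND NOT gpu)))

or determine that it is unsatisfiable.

key: False, gpu: True, hot: True, pump: True, power: True

  (hot AND NOT key) AND (key IMPLIES NOT power) = True
    hot AND NOT key = True
      NOT key = True
    key IMPLIES NOT power = True
      NOT power = False
  ((hot OR pump) IFF pump) IMPLIES ((pump AND gpu) OR (key AND NOT gpu)) = True
    (hot OR pump) IFF pump = True
      hot OR pump = True
    (pump AND gpu) OR (key AND NOT gpu) = True
      pump AND gpu = True
      key AND NOT gpu = False
        NOT gpu = False
Both conjuncts True, so the formula holds.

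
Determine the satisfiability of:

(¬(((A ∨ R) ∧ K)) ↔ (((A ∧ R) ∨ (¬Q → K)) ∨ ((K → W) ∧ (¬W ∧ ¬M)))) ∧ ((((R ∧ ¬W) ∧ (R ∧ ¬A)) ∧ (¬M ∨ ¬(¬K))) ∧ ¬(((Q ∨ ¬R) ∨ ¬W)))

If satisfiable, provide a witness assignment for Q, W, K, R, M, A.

The formula is unsatisfiable.

Case W = True: the conjunct ¬W is False.
Case W = False: the conjunct ¬(((Q ∨ ¬R) ∨ ¬W)) becomes ¬(((Q ∨ ¬R) ∨ True)) = False.
Both cases fail — unsatisfiable.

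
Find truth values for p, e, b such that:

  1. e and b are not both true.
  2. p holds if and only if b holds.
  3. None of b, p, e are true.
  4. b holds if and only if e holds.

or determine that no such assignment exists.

p=F, e=F, b=F

  (1) e=F, b=F — not both ✓
  (2) p=F, b=F — same ✓
  (3) {b, p, e}: 0 true — none ✓
  (4) b=F, e=F — same ✓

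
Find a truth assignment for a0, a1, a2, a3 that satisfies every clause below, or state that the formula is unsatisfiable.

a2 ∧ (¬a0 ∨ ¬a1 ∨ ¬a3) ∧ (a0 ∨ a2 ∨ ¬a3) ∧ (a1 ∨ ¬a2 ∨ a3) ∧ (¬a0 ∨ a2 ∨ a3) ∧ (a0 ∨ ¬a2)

a0=T, a1=F, a2=T, a3=T

Unit clause (a2) forces a2 = True.
In (a0 ∨ ¬a2) only a0 is left, so a0 = True.
Set a1 = False.
  then (a1 ∨ ¬a2 ∨ a3) forces a3 = True.
Check each clause:
  (a2): a2 holds.
  (¬a0 ∨ ¬a1 ∨ ¬a3): ¬a1 holds.
  (a0 ∨ a2 ∨ ¬a3): a0 holds.
  (a1 ∨ ¬a2 ∨ a3): a3 holds.
  (¬a0 ∨ a2 ∨ a3): a2 holds.
  (a0 ∨ ¬a2): a0 holds.
All clauses satisfied.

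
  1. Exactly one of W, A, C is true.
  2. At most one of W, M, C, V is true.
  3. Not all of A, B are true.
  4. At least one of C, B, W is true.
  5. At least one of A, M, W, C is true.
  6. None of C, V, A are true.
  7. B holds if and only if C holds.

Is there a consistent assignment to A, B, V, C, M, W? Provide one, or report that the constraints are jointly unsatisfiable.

A: False; B: False; V: False; C: False; M: False; W: True

  (1) {W, A, C}: 1 true — exactly one ✓
  (2) {W, M, C, V}: 1 true — at most one ✓
  (3) {A, B}: 0/2 true — not all ✓
  (4) {C, B, W}: 1 true — at least one ✓
  (5) {A, M, W, C}: 1 true — at least one ✓
  (6) {C, V, A}: 0 true — none ✓
  (7) B=F, C=F — same ✓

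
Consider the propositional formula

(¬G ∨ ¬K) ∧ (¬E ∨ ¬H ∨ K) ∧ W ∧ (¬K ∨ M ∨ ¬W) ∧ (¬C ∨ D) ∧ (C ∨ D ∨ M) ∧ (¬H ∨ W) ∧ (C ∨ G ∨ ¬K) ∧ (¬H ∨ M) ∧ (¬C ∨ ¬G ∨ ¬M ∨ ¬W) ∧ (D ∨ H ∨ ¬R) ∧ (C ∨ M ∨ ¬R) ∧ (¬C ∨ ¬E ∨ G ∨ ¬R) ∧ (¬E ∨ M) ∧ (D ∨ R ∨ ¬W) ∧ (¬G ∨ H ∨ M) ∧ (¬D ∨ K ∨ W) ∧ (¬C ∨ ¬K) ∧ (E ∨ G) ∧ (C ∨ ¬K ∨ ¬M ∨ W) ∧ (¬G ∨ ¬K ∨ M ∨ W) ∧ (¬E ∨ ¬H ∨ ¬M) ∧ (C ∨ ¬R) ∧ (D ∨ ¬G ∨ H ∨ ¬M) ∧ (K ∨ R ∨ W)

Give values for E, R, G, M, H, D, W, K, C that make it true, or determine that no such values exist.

E = True, R = False, G = True, M = True, H = False, D = True, W = True, K = False, C = False

Unit clause (W) forces W = True.
Set E = True.
  then (¬E ∨ M) forces M = True.
  then (¬E ∨ ¬H ∨ ¬M) forces H = False.
Try R = True:
  (D ∨ H ∨ ¬R) forces D = True.
  (C ∨ ¬R) forces C = True.
  (¬C ∨ ¬G ∨ ¬M ∨ ¬W) forces G = False.
  clause (¬C ∨ ¬E ∨ G ∨ ¬R) is falsified — backtrack.
So R = False.
  then (D ∨ R ∨ ¬W) forces D = True.
Set G = True.
  then (¬G ∨ ¬K) forces K = False.
  then (¬C ∨ ¬G ∨ ¬M ∨ ¬W) forces C = False.
All clauses satisfied.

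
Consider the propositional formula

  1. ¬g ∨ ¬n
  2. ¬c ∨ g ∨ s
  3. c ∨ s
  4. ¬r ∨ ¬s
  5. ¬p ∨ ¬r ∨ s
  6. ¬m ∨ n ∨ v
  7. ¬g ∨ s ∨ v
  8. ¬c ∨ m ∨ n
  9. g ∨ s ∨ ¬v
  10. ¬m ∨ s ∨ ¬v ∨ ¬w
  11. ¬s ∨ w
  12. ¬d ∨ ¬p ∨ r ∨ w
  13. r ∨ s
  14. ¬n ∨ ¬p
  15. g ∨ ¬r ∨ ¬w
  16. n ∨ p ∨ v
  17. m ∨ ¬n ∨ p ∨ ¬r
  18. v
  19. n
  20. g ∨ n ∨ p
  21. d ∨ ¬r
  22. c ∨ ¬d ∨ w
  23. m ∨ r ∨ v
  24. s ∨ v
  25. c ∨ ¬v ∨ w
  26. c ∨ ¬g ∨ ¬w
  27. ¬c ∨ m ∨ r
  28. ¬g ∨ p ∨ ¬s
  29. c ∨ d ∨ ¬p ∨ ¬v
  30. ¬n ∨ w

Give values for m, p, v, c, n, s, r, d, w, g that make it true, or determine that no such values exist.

m = False, p = False, v = True, c = False, n = True, s = True, r = False, d = True, w = True, g = False

Unit clause (v) forces v = True.
Unit clause (n) forces n = True.
In (¬n ∨ w) only w is left, so w = True.
In (¬g ∨ ¬n) only ¬g is left, so g = False.
In (g ∨ s ∨ ¬v) only s is left, so s = True.
In (¬n ∨ ¬p) only ¬p is left, so p = False.
In (g ∨ ¬r ∨ ¬w) only ¬r is left, so r = False.
Set m = False.
  then (¬c ∨ m ∨ r) forces c = False.
Set d = True.
All clauses satisfied.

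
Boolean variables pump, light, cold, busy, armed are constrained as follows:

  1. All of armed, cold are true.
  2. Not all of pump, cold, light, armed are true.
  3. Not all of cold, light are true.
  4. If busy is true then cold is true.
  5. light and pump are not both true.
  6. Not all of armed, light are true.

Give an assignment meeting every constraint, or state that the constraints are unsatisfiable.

pump=T, light=F, cold=T, busy=F, armed=T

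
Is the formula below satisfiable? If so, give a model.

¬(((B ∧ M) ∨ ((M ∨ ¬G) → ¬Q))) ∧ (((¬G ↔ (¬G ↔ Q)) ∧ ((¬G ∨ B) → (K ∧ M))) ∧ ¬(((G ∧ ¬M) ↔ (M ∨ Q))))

G = True, M = True, K = True, Q = True, B = False

  ¬(((B ∧ M) ∨ ((M ∨ ¬G) → ¬Q))) = True
    (B ∧ M) ∨ ((M ∨ ¬G) → ¬Q) = False
      B ∧ M = False
      (M ∨ ¬G) → ¬Q = False
        M ∨ ¬G = True
          ¬G = False
        ¬Q = False
  ((¬G ↔ (¬G ↔ Q)) ∧ ((¬G ∨ B) → (K ∧ M))) ∧ ¬(((G ∧ ¬M) ↔ (M ∨ Q))) = True
    (¬G ↔ (¬G ↔ Q)) ∧ ((¬G ∨ B) → (K ∧ M)) = True
      ¬G ↔ (¬G ↔ Q) = True
        ¬G = False
        ¬G ↔ Q = False
          ¬G = False
      (¬G ∨ B) → (K ∧ M) = True
        ¬G ∨ B = False
          ¬G = False
        K ∧ M = True
    ¬(((G ∧ ¬M) ↔ (M ∨ Q))) = True
      (G ∧ ¬M) ↔ (M ∨ Q) = False
        G ∧ ¬M = False
          ¬M = False
        M ∨ Q = True
Both conjuncts True, so the formula holds.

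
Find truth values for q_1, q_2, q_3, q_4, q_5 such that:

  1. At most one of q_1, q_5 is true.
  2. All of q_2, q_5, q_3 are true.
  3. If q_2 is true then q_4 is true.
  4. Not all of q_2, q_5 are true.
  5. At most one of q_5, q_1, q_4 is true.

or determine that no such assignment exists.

Case q_2 = True:
  (2) forces q_5 = True.
  Constraint (4) is violated (q_2=T, q_5=T) — contradiction.
Case q_2 = False:
  Constraint (2) is violated (q_2=F) — contradiction.
Both cases fail — unsatisfiable.

The formula is unsatisfiable.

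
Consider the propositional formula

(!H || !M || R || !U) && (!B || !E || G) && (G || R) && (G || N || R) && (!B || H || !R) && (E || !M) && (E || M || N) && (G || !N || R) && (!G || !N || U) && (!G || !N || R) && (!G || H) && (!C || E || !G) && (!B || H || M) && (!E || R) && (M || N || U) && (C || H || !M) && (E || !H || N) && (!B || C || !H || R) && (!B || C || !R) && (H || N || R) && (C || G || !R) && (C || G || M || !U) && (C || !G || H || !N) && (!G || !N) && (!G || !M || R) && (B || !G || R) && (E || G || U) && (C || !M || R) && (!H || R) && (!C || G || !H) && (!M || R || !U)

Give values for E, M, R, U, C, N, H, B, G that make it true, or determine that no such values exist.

Set E = True.
  then (!E || R) forces R = True.
Set M = False.
Set U = True.
Set C = False.
  then (!B || C || !R) forces B = False.
  then (C || G || !R) forces G = True.
  then (!G || !N) forces N = False.
  then (!G || H) forces H = True.
All clauses satisfied.

E=T; M=F; R=T; U=T; C=F; N=F; H=T; B=F; G=T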